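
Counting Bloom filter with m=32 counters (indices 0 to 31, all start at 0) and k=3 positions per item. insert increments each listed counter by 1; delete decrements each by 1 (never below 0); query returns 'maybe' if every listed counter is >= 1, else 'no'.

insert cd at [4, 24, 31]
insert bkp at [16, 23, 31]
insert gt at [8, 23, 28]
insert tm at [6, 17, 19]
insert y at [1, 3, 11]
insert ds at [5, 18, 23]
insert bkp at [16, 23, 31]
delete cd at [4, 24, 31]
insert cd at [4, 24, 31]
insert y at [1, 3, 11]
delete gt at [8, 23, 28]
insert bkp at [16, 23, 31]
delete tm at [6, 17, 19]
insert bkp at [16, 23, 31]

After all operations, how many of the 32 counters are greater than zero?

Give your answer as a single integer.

Answer: 10

Derivation:
Step 1: insert cd at [4, 24, 31] -> counters=[0,0,0,0,1,0,0,0,0,0,0,0,0,0,0,0,0,0,0,0,0,0,0,0,1,0,0,0,0,0,0,1]
Step 2: insert bkp at [16, 23, 31] -> counters=[0,0,0,0,1,0,0,0,0,0,0,0,0,0,0,0,1,0,0,0,0,0,0,1,1,0,0,0,0,0,0,2]
Step 3: insert gt at [8, 23, 28] -> counters=[0,0,0,0,1,0,0,0,1,0,0,0,0,0,0,0,1,0,0,0,0,0,0,2,1,0,0,0,1,0,0,2]
Step 4: insert tm at [6, 17, 19] -> counters=[0,0,0,0,1,0,1,0,1,0,0,0,0,0,0,0,1,1,0,1,0,0,0,2,1,0,0,0,1,0,0,2]
Step 5: insert y at [1, 3, 11] -> counters=[0,1,0,1,1,0,1,0,1,0,0,1,0,0,0,0,1,1,0,1,0,0,0,2,1,0,0,0,1,0,0,2]
Step 6: insert ds at [5, 18, 23] -> counters=[0,1,0,1,1,1,1,0,1,0,0,1,0,0,0,0,1,1,1,1,0,0,0,3,1,0,0,0,1,0,0,2]
Step 7: insert bkp at [16, 23, 31] -> counters=[0,1,0,1,1,1,1,0,1,0,0,1,0,0,0,0,2,1,1,1,0,0,0,4,1,0,0,0,1,0,0,3]
Step 8: delete cd at [4, 24, 31] -> counters=[0,1,0,1,0,1,1,0,1,0,0,1,0,0,0,0,2,1,1,1,0,0,0,4,0,0,0,0,1,0,0,2]
Step 9: insert cd at [4, 24, 31] -> counters=[0,1,0,1,1,1,1,0,1,0,0,1,0,0,0,0,2,1,1,1,0,0,0,4,1,0,0,0,1,0,0,3]
Step 10: insert y at [1, 3, 11] -> counters=[0,2,0,2,1,1,1,0,1,0,0,2,0,0,0,0,2,1,1,1,0,0,0,4,1,0,0,0,1,0,0,3]
Step 11: delete gt at [8, 23, 28] -> counters=[0,2,0,2,1,1,1,0,0,0,0,2,0,0,0,0,2,1,1,1,0,0,0,3,1,0,0,0,0,0,0,3]
Step 12: insert bkp at [16, 23, 31] -> counters=[0,2,0,2,1,1,1,0,0,0,0,2,0,0,0,0,3,1,1,1,0,0,0,4,1,0,0,0,0,0,0,4]
Step 13: delete tm at [6, 17, 19] -> counters=[0,2,0,2,1,1,0,0,0,0,0,2,0,0,0,0,3,0,1,0,0,0,0,4,1,0,0,0,0,0,0,4]
Step 14: insert bkp at [16, 23, 31] -> counters=[0,2,0,2,1,1,0,0,0,0,0,2,0,0,0,0,4,0,1,0,0,0,0,5,1,0,0,0,0,0,0,5]
Final counters=[0,2,0,2,1,1,0,0,0,0,0,2,0,0,0,0,4,0,1,0,0,0,0,5,1,0,0,0,0,0,0,5] -> 10 nonzero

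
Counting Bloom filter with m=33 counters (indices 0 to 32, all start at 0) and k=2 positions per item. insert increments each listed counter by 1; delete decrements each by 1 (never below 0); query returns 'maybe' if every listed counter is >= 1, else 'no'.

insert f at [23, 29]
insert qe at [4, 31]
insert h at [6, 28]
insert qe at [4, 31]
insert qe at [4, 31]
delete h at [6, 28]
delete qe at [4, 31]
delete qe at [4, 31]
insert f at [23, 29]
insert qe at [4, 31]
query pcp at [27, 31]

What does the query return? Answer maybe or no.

Step 1: insert f at [23, 29] -> counters=[0,0,0,0,0,0,0,0,0,0,0,0,0,0,0,0,0,0,0,0,0,0,0,1,0,0,0,0,0,1,0,0,0]
Step 2: insert qe at [4, 31] -> counters=[0,0,0,0,1,0,0,0,0,0,0,0,0,0,0,0,0,0,0,0,0,0,0,1,0,0,0,0,0,1,0,1,0]
Step 3: insert h at [6, 28] -> counters=[0,0,0,0,1,0,1,0,0,0,0,0,0,0,0,0,0,0,0,0,0,0,0,1,0,0,0,0,1,1,0,1,0]
Step 4: insert qe at [4, 31] -> counters=[0,0,0,0,2,0,1,0,0,0,0,0,0,0,0,0,0,0,0,0,0,0,0,1,0,0,0,0,1,1,0,2,0]
Step 5: insert qe at [4, 31] -> counters=[0,0,0,0,3,0,1,0,0,0,0,0,0,0,0,0,0,0,0,0,0,0,0,1,0,0,0,0,1,1,0,3,0]
Step 6: delete h at [6, 28] -> counters=[0,0,0,0,3,0,0,0,0,0,0,0,0,0,0,0,0,0,0,0,0,0,0,1,0,0,0,0,0,1,0,3,0]
Step 7: delete qe at [4, 31] -> counters=[0,0,0,0,2,0,0,0,0,0,0,0,0,0,0,0,0,0,0,0,0,0,0,1,0,0,0,0,0,1,0,2,0]
Step 8: delete qe at [4, 31] -> counters=[0,0,0,0,1,0,0,0,0,0,0,0,0,0,0,0,0,0,0,0,0,0,0,1,0,0,0,0,0,1,0,1,0]
Step 9: insert f at [23, 29] -> counters=[0,0,0,0,1,0,0,0,0,0,0,0,0,0,0,0,0,0,0,0,0,0,0,2,0,0,0,0,0,2,0,1,0]
Step 10: insert qe at [4, 31] -> counters=[0,0,0,0,2,0,0,0,0,0,0,0,0,0,0,0,0,0,0,0,0,0,0,2,0,0,0,0,0,2,0,2,0]
Query pcp: check counters[27]=0 counters[31]=2 -> no

Answer: no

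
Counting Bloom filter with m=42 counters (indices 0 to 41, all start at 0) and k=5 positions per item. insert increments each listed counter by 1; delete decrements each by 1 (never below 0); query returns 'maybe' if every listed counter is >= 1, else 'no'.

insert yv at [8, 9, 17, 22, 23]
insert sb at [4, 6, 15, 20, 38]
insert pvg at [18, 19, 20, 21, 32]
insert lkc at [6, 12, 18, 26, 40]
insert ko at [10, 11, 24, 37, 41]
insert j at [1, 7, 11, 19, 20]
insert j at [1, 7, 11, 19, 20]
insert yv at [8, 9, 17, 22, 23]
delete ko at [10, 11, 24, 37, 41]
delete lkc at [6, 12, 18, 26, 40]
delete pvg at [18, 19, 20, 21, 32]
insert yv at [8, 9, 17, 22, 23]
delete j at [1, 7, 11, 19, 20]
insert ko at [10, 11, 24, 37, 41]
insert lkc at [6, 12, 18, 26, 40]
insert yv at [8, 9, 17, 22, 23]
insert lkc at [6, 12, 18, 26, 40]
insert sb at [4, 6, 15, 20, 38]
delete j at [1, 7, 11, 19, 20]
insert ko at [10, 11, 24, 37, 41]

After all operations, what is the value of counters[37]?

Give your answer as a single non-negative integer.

Step 1: insert yv at [8, 9, 17, 22, 23] -> counters=[0,0,0,0,0,0,0,0,1,1,0,0,0,0,0,0,0,1,0,0,0,0,1,1,0,0,0,0,0,0,0,0,0,0,0,0,0,0,0,0,0,0]
Step 2: insert sb at [4, 6, 15, 20, 38] -> counters=[0,0,0,0,1,0,1,0,1,1,0,0,0,0,0,1,0,1,0,0,1,0,1,1,0,0,0,0,0,0,0,0,0,0,0,0,0,0,1,0,0,0]
Step 3: insert pvg at [18, 19, 20, 21, 32] -> counters=[0,0,0,0,1,0,1,0,1,1,0,0,0,0,0,1,0,1,1,1,2,1,1,1,0,0,0,0,0,0,0,0,1,0,0,0,0,0,1,0,0,0]
Step 4: insert lkc at [6, 12, 18, 26, 40] -> counters=[0,0,0,0,1,0,2,0,1,1,0,0,1,0,0,1,0,1,2,1,2,1,1,1,0,0,1,0,0,0,0,0,1,0,0,0,0,0,1,0,1,0]
Step 5: insert ko at [10, 11, 24, 37, 41] -> counters=[0,0,0,0,1,0,2,0,1,1,1,1,1,0,0,1,0,1,2,1,2,1,1,1,1,0,1,0,0,0,0,0,1,0,0,0,0,1,1,0,1,1]
Step 6: insert j at [1, 7, 11, 19, 20] -> counters=[0,1,0,0,1,0,2,1,1,1,1,2,1,0,0,1,0,1,2,2,3,1,1,1,1,0,1,0,0,0,0,0,1,0,0,0,0,1,1,0,1,1]
Step 7: insert j at [1, 7, 11, 19, 20] -> counters=[0,2,0,0,1,0,2,2,1,1,1,3,1,0,0,1,0,1,2,3,4,1,1,1,1,0,1,0,0,0,0,0,1,0,0,0,0,1,1,0,1,1]
Step 8: insert yv at [8, 9, 17, 22, 23] -> counters=[0,2,0,0,1,0,2,2,2,2,1,3,1,0,0,1,0,2,2,3,4,1,2,2,1,0,1,0,0,0,0,0,1,0,0,0,0,1,1,0,1,1]
Step 9: delete ko at [10, 11, 24, 37, 41] -> counters=[0,2,0,0,1,0,2,2,2,2,0,2,1,0,0,1,0,2,2,3,4,1,2,2,0,0,1,0,0,0,0,0,1,0,0,0,0,0,1,0,1,0]
Step 10: delete lkc at [6, 12, 18, 26, 40] -> counters=[0,2,0,0,1,0,1,2,2,2,0,2,0,0,0,1,0,2,1,3,4,1,2,2,0,0,0,0,0,0,0,0,1,0,0,0,0,0,1,0,0,0]
Step 11: delete pvg at [18, 19, 20, 21, 32] -> counters=[0,2,0,0,1,0,1,2,2,2,0,2,0,0,0,1,0,2,0,2,3,0,2,2,0,0,0,0,0,0,0,0,0,0,0,0,0,0,1,0,0,0]
Step 12: insert yv at [8, 9, 17, 22, 23] -> counters=[0,2,0,0,1,0,1,2,3,3,0,2,0,0,0,1,0,3,0,2,3,0,3,3,0,0,0,0,0,0,0,0,0,0,0,0,0,0,1,0,0,0]
Step 13: delete j at [1, 7, 11, 19, 20] -> counters=[0,1,0,0,1,0,1,1,3,3,0,1,0,0,0,1,0,3,0,1,2,0,3,3,0,0,0,0,0,0,0,0,0,0,0,0,0,0,1,0,0,0]
Step 14: insert ko at [10, 11, 24, 37, 41] -> counters=[0,1,0,0,1,0,1,1,3,3,1,2,0,0,0,1,0,3,0,1,2,0,3,3,1,0,0,0,0,0,0,0,0,0,0,0,0,1,1,0,0,1]
Step 15: insert lkc at [6, 12, 18, 26, 40] -> counters=[0,1,0,0,1,0,2,1,3,3,1,2,1,0,0,1,0,3,1,1,2,0,3,3,1,0,1,0,0,0,0,0,0,0,0,0,0,1,1,0,1,1]
Step 16: insert yv at [8, 9, 17, 22, 23] -> counters=[0,1,0,0,1,0,2,1,4,4,1,2,1,0,0,1,0,4,1,1,2,0,4,4,1,0,1,0,0,0,0,0,0,0,0,0,0,1,1,0,1,1]
Step 17: insert lkc at [6, 12, 18, 26, 40] -> counters=[0,1,0,0,1,0,3,1,4,4,1,2,2,0,0,1,0,4,2,1,2,0,4,4,1,0,2,0,0,0,0,0,0,0,0,0,0,1,1,0,2,1]
Step 18: insert sb at [4, 6, 15, 20, 38] -> counters=[0,1,0,0,2,0,4,1,4,4,1,2,2,0,0,2,0,4,2,1,3,0,4,4,1,0,2,0,0,0,0,0,0,0,0,0,0,1,2,0,2,1]
Step 19: delete j at [1, 7, 11, 19, 20] -> counters=[0,0,0,0,2,0,4,0,4,4,1,1,2,0,0,2,0,4,2,0,2,0,4,4,1,0,2,0,0,0,0,0,0,0,0,0,0,1,2,0,2,1]
Step 20: insert ko at [10, 11, 24, 37, 41] -> counters=[0,0,0,0,2,0,4,0,4,4,2,2,2,0,0,2,0,4,2,0,2,0,4,4,2,0,2,0,0,0,0,0,0,0,0,0,0,2,2,0,2,2]
Final counters=[0,0,0,0,2,0,4,0,4,4,2,2,2,0,0,2,0,4,2,0,2,0,4,4,2,0,2,0,0,0,0,0,0,0,0,0,0,2,2,0,2,2] -> counters[37]=2

Answer: 2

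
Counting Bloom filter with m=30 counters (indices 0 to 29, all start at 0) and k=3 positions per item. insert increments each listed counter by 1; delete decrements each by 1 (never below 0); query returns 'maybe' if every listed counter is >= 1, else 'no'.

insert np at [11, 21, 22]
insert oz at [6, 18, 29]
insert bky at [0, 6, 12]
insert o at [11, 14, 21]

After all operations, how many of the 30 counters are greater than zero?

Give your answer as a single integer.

Step 1: insert np at [11, 21, 22] -> counters=[0,0,0,0,0,0,0,0,0,0,0,1,0,0,0,0,0,0,0,0,0,1,1,0,0,0,0,0,0,0]
Step 2: insert oz at [6, 18, 29] -> counters=[0,0,0,0,0,0,1,0,0,0,0,1,0,0,0,0,0,0,1,0,0,1,1,0,0,0,0,0,0,1]
Step 3: insert bky at [0, 6, 12] -> counters=[1,0,0,0,0,0,2,0,0,0,0,1,1,0,0,0,0,0,1,0,0,1,1,0,0,0,0,0,0,1]
Step 4: insert o at [11, 14, 21] -> counters=[1,0,0,0,0,0,2,0,0,0,0,2,1,0,1,0,0,0,1,0,0,2,1,0,0,0,0,0,0,1]
Final counters=[1,0,0,0,0,0,2,0,0,0,0,2,1,0,1,0,0,0,1,0,0,2,1,0,0,0,0,0,0,1] -> 9 nonzero

Answer: 9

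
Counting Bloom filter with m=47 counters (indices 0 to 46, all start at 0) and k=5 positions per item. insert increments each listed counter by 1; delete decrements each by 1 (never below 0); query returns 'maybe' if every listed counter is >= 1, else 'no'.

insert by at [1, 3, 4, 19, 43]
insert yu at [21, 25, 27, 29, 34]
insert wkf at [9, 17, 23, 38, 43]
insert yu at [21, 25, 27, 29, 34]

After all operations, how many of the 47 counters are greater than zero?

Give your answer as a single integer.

Step 1: insert by at [1, 3, 4, 19, 43] -> counters=[0,1,0,1,1,0,0,0,0,0,0,0,0,0,0,0,0,0,0,1,0,0,0,0,0,0,0,0,0,0,0,0,0,0,0,0,0,0,0,0,0,0,0,1,0,0,0]
Step 2: insert yu at [21, 25, 27, 29, 34] -> counters=[0,1,0,1,1,0,0,0,0,0,0,0,0,0,0,0,0,0,0,1,0,1,0,0,0,1,0,1,0,1,0,0,0,0,1,0,0,0,0,0,0,0,0,1,0,0,0]
Step 3: insert wkf at [9, 17, 23, 38, 43] -> counters=[0,1,0,1,1,0,0,0,0,1,0,0,0,0,0,0,0,1,0,1,0,1,0,1,0,1,0,1,0,1,0,0,0,0,1,0,0,0,1,0,0,0,0,2,0,0,0]
Step 4: insert yu at [21, 25, 27, 29, 34] -> counters=[0,1,0,1,1,0,0,0,0,1,0,0,0,0,0,0,0,1,0,1,0,2,0,1,0,2,0,2,0,2,0,0,0,0,2,0,0,0,1,0,0,0,0,2,0,0,0]
Final counters=[0,1,0,1,1,0,0,0,0,1,0,0,0,0,0,0,0,1,0,1,0,2,0,1,0,2,0,2,0,2,0,0,0,0,2,0,0,0,1,0,0,0,0,2,0,0,0] -> 14 nonzero

Answer: 14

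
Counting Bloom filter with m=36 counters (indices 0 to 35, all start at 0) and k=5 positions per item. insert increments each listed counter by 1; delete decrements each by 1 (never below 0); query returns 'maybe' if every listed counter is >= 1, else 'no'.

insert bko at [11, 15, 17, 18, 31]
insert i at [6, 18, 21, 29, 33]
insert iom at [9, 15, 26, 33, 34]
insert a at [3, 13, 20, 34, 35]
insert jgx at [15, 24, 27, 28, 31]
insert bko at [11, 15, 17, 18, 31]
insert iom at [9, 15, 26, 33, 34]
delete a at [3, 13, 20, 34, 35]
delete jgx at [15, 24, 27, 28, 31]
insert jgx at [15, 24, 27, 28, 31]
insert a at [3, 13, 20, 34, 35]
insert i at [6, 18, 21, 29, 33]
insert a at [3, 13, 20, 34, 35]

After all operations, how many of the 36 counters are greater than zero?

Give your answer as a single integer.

Answer: 19

Derivation:
Step 1: insert bko at [11, 15, 17, 18, 31] -> counters=[0,0,0,0,0,0,0,0,0,0,0,1,0,0,0,1,0,1,1,0,0,0,0,0,0,0,0,0,0,0,0,1,0,0,0,0]
Step 2: insert i at [6, 18, 21, 29, 33] -> counters=[0,0,0,0,0,0,1,0,0,0,0,1,0,0,0,1,0,1,2,0,0,1,0,0,0,0,0,0,0,1,0,1,0,1,0,0]
Step 3: insert iom at [9, 15, 26, 33, 34] -> counters=[0,0,0,0,0,0,1,0,0,1,0,1,0,0,0,2,0,1,2,0,0,1,0,0,0,0,1,0,0,1,0,1,0,2,1,0]
Step 4: insert a at [3, 13, 20, 34, 35] -> counters=[0,0,0,1,0,0,1,0,0,1,0,1,0,1,0,2,0,1,2,0,1,1,0,0,0,0,1,0,0,1,0,1,0,2,2,1]
Step 5: insert jgx at [15, 24, 27, 28, 31] -> counters=[0,0,0,1,0,0,1,0,0,1,0,1,0,1,0,3,0,1,2,0,1,1,0,0,1,0,1,1,1,1,0,2,0,2,2,1]
Step 6: insert bko at [11, 15, 17, 18, 31] -> counters=[0,0,0,1,0,0,1,0,0,1,0,2,0,1,0,4,0,2,3,0,1,1,0,0,1,0,1,1,1,1,0,3,0,2,2,1]
Step 7: insert iom at [9, 15, 26, 33, 34] -> counters=[0,0,0,1,0,0,1,0,0,2,0,2,0,1,0,5,0,2,3,0,1,1,0,0,1,0,2,1,1,1,0,3,0,3,3,1]
Step 8: delete a at [3, 13, 20, 34, 35] -> counters=[0,0,0,0,0,0,1,0,0,2,0,2,0,0,0,5,0,2,3,0,0,1,0,0,1,0,2,1,1,1,0,3,0,3,2,0]
Step 9: delete jgx at [15, 24, 27, 28, 31] -> counters=[0,0,0,0,0,0,1,0,0,2,0,2,0,0,0,4,0,2,3,0,0,1,0,0,0,0,2,0,0,1,0,2,0,3,2,0]
Step 10: insert jgx at [15, 24, 27, 28, 31] -> counters=[0,0,0,0,0,0,1,0,0,2,0,2,0,0,0,5,0,2,3,0,0,1,0,0,1,0,2,1,1,1,0,3,0,3,2,0]
Step 11: insert a at [3, 13, 20, 34, 35] -> counters=[0,0,0,1,0,0,1,0,0,2,0,2,0,1,0,5,0,2,3,0,1,1,0,0,1,0,2,1,1,1,0,3,0,3,3,1]
Step 12: insert i at [6, 18, 21, 29, 33] -> counters=[0,0,0,1,0,0,2,0,0,2,0,2,0,1,0,5,0,2,4,0,1,2,0,0,1,0,2,1,1,2,0,3,0,4,3,1]
Step 13: insert a at [3, 13, 20, 34, 35] -> counters=[0,0,0,2,0,0,2,0,0,2,0,2,0,2,0,5,0,2,4,0,2,2,0,0,1,0,2,1,1,2,0,3,0,4,4,2]
Final counters=[0,0,0,2,0,0,2,0,0,2,0,2,0,2,0,5,0,2,4,0,2,2,0,0,1,0,2,1,1,2,0,3,0,4,4,2] -> 19 nonzero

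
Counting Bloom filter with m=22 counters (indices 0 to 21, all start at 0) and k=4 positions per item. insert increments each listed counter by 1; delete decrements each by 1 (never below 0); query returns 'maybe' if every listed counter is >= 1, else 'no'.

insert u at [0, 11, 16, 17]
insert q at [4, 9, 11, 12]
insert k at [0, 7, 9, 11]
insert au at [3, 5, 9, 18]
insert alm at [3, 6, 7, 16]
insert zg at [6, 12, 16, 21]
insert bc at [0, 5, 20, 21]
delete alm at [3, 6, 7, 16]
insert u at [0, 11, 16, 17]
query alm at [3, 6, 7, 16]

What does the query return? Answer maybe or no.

Answer: maybe

Derivation:
Step 1: insert u at [0, 11, 16, 17] -> counters=[1,0,0,0,0,0,0,0,0,0,0,1,0,0,0,0,1,1,0,0,0,0]
Step 2: insert q at [4, 9, 11, 12] -> counters=[1,0,0,0,1,0,0,0,0,1,0,2,1,0,0,0,1,1,0,0,0,0]
Step 3: insert k at [0, 7, 9, 11] -> counters=[2,0,0,0,1,0,0,1,0,2,0,3,1,0,0,0,1,1,0,0,0,0]
Step 4: insert au at [3, 5, 9, 18] -> counters=[2,0,0,1,1,1,0,1,0,3,0,3,1,0,0,0,1,1,1,0,0,0]
Step 5: insert alm at [3, 6, 7, 16] -> counters=[2,0,0,2,1,1,1,2,0,3,0,3,1,0,0,0,2,1,1,0,0,0]
Step 6: insert zg at [6, 12, 16, 21] -> counters=[2,0,0,2,1,1,2,2,0,3,0,3,2,0,0,0,3,1,1,0,0,1]
Step 7: insert bc at [0, 5, 20, 21] -> counters=[3,0,0,2,1,2,2,2,0,3,0,3,2,0,0,0,3,1,1,0,1,2]
Step 8: delete alm at [3, 6, 7, 16] -> counters=[3,0,0,1,1,2,1,1,0,3,0,3,2,0,0,0,2,1,1,0,1,2]
Step 9: insert u at [0, 11, 16, 17] -> counters=[4,0,0,1,1,2,1,1,0,3,0,4,2,0,0,0,3,2,1,0,1,2]
Query alm: check counters[3]=1 counters[6]=1 counters[7]=1 counters[16]=3 -> maybe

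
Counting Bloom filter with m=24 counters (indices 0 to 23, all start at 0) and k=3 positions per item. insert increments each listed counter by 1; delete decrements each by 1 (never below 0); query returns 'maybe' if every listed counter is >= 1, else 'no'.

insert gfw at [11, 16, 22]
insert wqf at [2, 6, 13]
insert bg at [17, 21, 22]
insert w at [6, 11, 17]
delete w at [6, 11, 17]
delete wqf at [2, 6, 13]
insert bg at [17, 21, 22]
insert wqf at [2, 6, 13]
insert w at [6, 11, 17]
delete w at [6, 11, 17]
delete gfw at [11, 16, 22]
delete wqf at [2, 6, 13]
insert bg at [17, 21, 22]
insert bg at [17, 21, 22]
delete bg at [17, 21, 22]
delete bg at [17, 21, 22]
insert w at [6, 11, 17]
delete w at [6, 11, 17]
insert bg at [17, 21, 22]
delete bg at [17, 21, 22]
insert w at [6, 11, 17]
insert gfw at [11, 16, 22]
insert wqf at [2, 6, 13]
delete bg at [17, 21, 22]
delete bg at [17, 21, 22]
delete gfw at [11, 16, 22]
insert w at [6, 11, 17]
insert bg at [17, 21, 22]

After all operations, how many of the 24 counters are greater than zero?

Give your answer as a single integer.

Answer: 7

Derivation:
Step 1: insert gfw at [11, 16, 22] -> counters=[0,0,0,0,0,0,0,0,0,0,0,1,0,0,0,0,1,0,0,0,0,0,1,0]
Step 2: insert wqf at [2, 6, 13] -> counters=[0,0,1,0,0,0,1,0,0,0,0,1,0,1,0,0,1,0,0,0,0,0,1,0]
Step 3: insert bg at [17, 21, 22] -> counters=[0,0,1,0,0,0,1,0,0,0,0,1,0,1,0,0,1,1,0,0,0,1,2,0]
Step 4: insert w at [6, 11, 17] -> counters=[0,0,1,0,0,0,2,0,0,0,0,2,0,1,0,0,1,2,0,0,0,1,2,0]
Step 5: delete w at [6, 11, 17] -> counters=[0,0,1,0,0,0,1,0,0,0,0,1,0,1,0,0,1,1,0,0,0,1,2,0]
Step 6: delete wqf at [2, 6, 13] -> counters=[0,0,0,0,0,0,0,0,0,0,0,1,0,0,0,0,1,1,0,0,0,1,2,0]
Step 7: insert bg at [17, 21, 22] -> counters=[0,0,0,0,0,0,0,0,0,0,0,1,0,0,0,0,1,2,0,0,0,2,3,0]
Step 8: insert wqf at [2, 6, 13] -> counters=[0,0,1,0,0,0,1,0,0,0,0,1,0,1,0,0,1,2,0,0,0,2,3,0]
Step 9: insert w at [6, 11, 17] -> counters=[0,0,1,0,0,0,2,0,0,0,0,2,0,1,0,0,1,3,0,0,0,2,3,0]
Step 10: delete w at [6, 11, 17] -> counters=[0,0,1,0,0,0,1,0,0,0,0,1,0,1,0,0,1,2,0,0,0,2,3,0]
Step 11: delete gfw at [11, 16, 22] -> counters=[0,0,1,0,0,0,1,0,0,0,0,0,0,1,0,0,0,2,0,0,0,2,2,0]
Step 12: delete wqf at [2, 6, 13] -> counters=[0,0,0,0,0,0,0,0,0,0,0,0,0,0,0,0,0,2,0,0,0,2,2,0]
Step 13: insert bg at [17, 21, 22] -> counters=[0,0,0,0,0,0,0,0,0,0,0,0,0,0,0,0,0,3,0,0,0,3,3,0]
Step 14: insert bg at [17, 21, 22] -> counters=[0,0,0,0,0,0,0,0,0,0,0,0,0,0,0,0,0,4,0,0,0,4,4,0]
Step 15: delete bg at [17, 21, 22] -> counters=[0,0,0,0,0,0,0,0,0,0,0,0,0,0,0,0,0,3,0,0,0,3,3,0]
Step 16: delete bg at [17, 21, 22] -> counters=[0,0,0,0,0,0,0,0,0,0,0,0,0,0,0,0,0,2,0,0,0,2,2,0]
Step 17: insert w at [6, 11, 17] -> counters=[0,0,0,0,0,0,1,0,0,0,0,1,0,0,0,0,0,3,0,0,0,2,2,0]
Step 18: delete w at [6, 11, 17] -> counters=[0,0,0,0,0,0,0,0,0,0,0,0,0,0,0,0,0,2,0,0,0,2,2,0]
Step 19: insert bg at [17, 21, 22] -> counters=[0,0,0,0,0,0,0,0,0,0,0,0,0,0,0,0,0,3,0,0,0,3,3,0]
Step 20: delete bg at [17, 21, 22] -> counters=[0,0,0,0,0,0,0,0,0,0,0,0,0,0,0,0,0,2,0,0,0,2,2,0]
Step 21: insert w at [6, 11, 17] -> counters=[0,0,0,0,0,0,1,0,0,0,0,1,0,0,0,0,0,3,0,0,0,2,2,0]
Step 22: insert gfw at [11, 16, 22] -> counters=[0,0,0,0,0,0,1,0,0,0,0,2,0,0,0,0,1,3,0,0,0,2,3,0]
Step 23: insert wqf at [2, 6, 13] -> counters=[0,0,1,0,0,0,2,0,0,0,0,2,0,1,0,0,1,3,0,0,0,2,3,0]
Step 24: delete bg at [17, 21, 22] -> counters=[0,0,1,0,0,0,2,0,0,0,0,2,0,1,0,0,1,2,0,0,0,1,2,0]
Step 25: delete bg at [17, 21, 22] -> counters=[0,0,1,0,0,0,2,0,0,0,0,2,0,1,0,0,1,1,0,0,0,0,1,0]
Step 26: delete gfw at [11, 16, 22] -> counters=[0,0,1,0,0,0,2,0,0,0,0,1,0,1,0,0,0,1,0,0,0,0,0,0]
Step 27: insert w at [6, 11, 17] -> counters=[0,0,1,0,0,0,3,0,0,0,0,2,0,1,0,0,0,2,0,0,0,0,0,0]
Step 28: insert bg at [17, 21, 22] -> counters=[0,0,1,0,0,0,3,0,0,0,0,2,0,1,0,0,0,3,0,0,0,1,1,0]
Final counters=[0,0,1,0,0,0,3,0,0,0,0,2,0,1,0,0,0,3,0,0,0,1,1,0] -> 7 nonzero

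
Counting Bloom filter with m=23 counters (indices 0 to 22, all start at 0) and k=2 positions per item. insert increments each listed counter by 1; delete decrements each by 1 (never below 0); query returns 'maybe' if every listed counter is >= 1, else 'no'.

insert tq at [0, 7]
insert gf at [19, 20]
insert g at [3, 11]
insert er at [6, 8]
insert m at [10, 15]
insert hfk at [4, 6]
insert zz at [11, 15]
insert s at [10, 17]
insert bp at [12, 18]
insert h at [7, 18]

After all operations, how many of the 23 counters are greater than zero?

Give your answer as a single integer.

Answer: 14

Derivation:
Step 1: insert tq at [0, 7] -> counters=[1,0,0,0,0,0,0,1,0,0,0,0,0,0,0,0,0,0,0,0,0,0,0]
Step 2: insert gf at [19, 20] -> counters=[1,0,0,0,0,0,0,1,0,0,0,0,0,0,0,0,0,0,0,1,1,0,0]
Step 3: insert g at [3, 11] -> counters=[1,0,0,1,0,0,0,1,0,0,0,1,0,0,0,0,0,0,0,1,1,0,0]
Step 4: insert er at [6, 8] -> counters=[1,0,0,1,0,0,1,1,1,0,0,1,0,0,0,0,0,0,0,1,1,0,0]
Step 5: insert m at [10, 15] -> counters=[1,0,0,1,0,0,1,1,1,0,1,1,0,0,0,1,0,0,0,1,1,0,0]
Step 6: insert hfk at [4, 6] -> counters=[1,0,0,1,1,0,2,1,1,0,1,1,0,0,0,1,0,0,0,1,1,0,0]
Step 7: insert zz at [11, 15] -> counters=[1,0,0,1,1,0,2,1,1,0,1,2,0,0,0,2,0,0,0,1,1,0,0]
Step 8: insert s at [10, 17] -> counters=[1,0,0,1,1,0,2,1,1,0,2,2,0,0,0,2,0,1,0,1,1,0,0]
Step 9: insert bp at [12, 18] -> counters=[1,0,0,1,1,0,2,1,1,0,2,2,1,0,0,2,0,1,1,1,1,0,0]
Step 10: insert h at [7, 18] -> counters=[1,0,0,1,1,0,2,2,1,0,2,2,1,0,0,2,0,1,2,1,1,0,0]
Final counters=[1,0,0,1,1,0,2,2,1,0,2,2,1,0,0,2,0,1,2,1,1,0,0] -> 14 nonzero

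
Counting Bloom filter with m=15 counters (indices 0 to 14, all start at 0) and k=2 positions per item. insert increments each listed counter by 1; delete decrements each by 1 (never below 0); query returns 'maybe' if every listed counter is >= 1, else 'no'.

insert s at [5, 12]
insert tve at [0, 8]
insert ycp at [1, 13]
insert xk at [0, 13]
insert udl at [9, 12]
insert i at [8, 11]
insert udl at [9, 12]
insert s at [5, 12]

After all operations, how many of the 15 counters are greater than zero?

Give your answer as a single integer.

Step 1: insert s at [5, 12] -> counters=[0,0,0,0,0,1,0,0,0,0,0,0,1,0,0]
Step 2: insert tve at [0, 8] -> counters=[1,0,0,0,0,1,0,0,1,0,0,0,1,0,0]
Step 3: insert ycp at [1, 13] -> counters=[1,1,0,0,0,1,0,0,1,0,0,0,1,1,0]
Step 4: insert xk at [0, 13] -> counters=[2,1,0,0,0,1,0,0,1,0,0,0,1,2,0]
Step 5: insert udl at [9, 12] -> counters=[2,1,0,0,0,1,0,0,1,1,0,0,2,2,0]
Step 6: insert i at [8, 11] -> counters=[2,1,0,0,0,1,0,0,2,1,0,1,2,2,0]
Step 7: insert udl at [9, 12] -> counters=[2,1,0,0,0,1,0,0,2,2,0,1,3,2,0]
Step 8: insert s at [5, 12] -> counters=[2,1,0,0,0,2,0,0,2,2,0,1,4,2,0]
Final counters=[2,1,0,0,0,2,0,0,2,2,0,1,4,2,0] -> 8 nonzero

Answer: 8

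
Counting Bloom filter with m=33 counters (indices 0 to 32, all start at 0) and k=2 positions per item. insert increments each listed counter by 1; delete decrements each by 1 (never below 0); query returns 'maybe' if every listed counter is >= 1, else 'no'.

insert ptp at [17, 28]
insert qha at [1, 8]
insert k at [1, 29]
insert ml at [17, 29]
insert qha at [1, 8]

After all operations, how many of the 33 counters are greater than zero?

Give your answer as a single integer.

Answer: 5

Derivation:
Step 1: insert ptp at [17, 28] -> counters=[0,0,0,0,0,0,0,0,0,0,0,0,0,0,0,0,0,1,0,0,0,0,0,0,0,0,0,0,1,0,0,0,0]
Step 2: insert qha at [1, 8] -> counters=[0,1,0,0,0,0,0,0,1,0,0,0,0,0,0,0,0,1,0,0,0,0,0,0,0,0,0,0,1,0,0,0,0]
Step 3: insert k at [1, 29] -> counters=[0,2,0,0,0,0,0,0,1,0,0,0,0,0,0,0,0,1,0,0,0,0,0,0,0,0,0,0,1,1,0,0,0]
Step 4: insert ml at [17, 29] -> counters=[0,2,0,0,0,0,0,0,1,0,0,0,0,0,0,0,0,2,0,0,0,0,0,0,0,0,0,0,1,2,0,0,0]
Step 5: insert qha at [1, 8] -> counters=[0,3,0,0,0,0,0,0,2,0,0,0,0,0,0,0,0,2,0,0,0,0,0,0,0,0,0,0,1,2,0,0,0]
Final counters=[0,3,0,0,0,0,0,0,2,0,0,0,0,0,0,0,0,2,0,0,0,0,0,0,0,0,0,0,1,2,0,0,0] -> 5 nonzero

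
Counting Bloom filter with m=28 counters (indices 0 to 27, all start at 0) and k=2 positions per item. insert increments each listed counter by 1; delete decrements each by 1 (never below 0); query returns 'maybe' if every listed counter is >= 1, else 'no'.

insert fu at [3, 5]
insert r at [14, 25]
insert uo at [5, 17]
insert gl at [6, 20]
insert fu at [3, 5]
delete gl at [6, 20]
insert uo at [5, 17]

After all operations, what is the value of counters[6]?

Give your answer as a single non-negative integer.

Step 1: insert fu at [3, 5] -> counters=[0,0,0,1,0,1,0,0,0,0,0,0,0,0,0,0,0,0,0,0,0,0,0,0,0,0,0,0]
Step 2: insert r at [14, 25] -> counters=[0,0,0,1,0,1,0,0,0,0,0,0,0,0,1,0,0,0,0,0,0,0,0,0,0,1,0,0]
Step 3: insert uo at [5, 17] -> counters=[0,0,0,1,0,2,0,0,0,0,0,0,0,0,1,0,0,1,0,0,0,0,0,0,0,1,0,0]
Step 4: insert gl at [6, 20] -> counters=[0,0,0,1,0,2,1,0,0,0,0,0,0,0,1,0,0,1,0,0,1,0,0,0,0,1,0,0]
Step 5: insert fu at [3, 5] -> counters=[0,0,0,2,0,3,1,0,0,0,0,0,0,0,1,0,0,1,0,0,1,0,0,0,0,1,0,0]
Step 6: delete gl at [6, 20] -> counters=[0,0,0,2,0,3,0,0,0,0,0,0,0,0,1,0,0,1,0,0,0,0,0,0,0,1,0,0]
Step 7: insert uo at [5, 17] -> counters=[0,0,0,2,0,4,0,0,0,0,0,0,0,0,1,0,0,2,0,0,0,0,0,0,0,1,0,0]
Final counters=[0,0,0,2,0,4,0,0,0,0,0,0,0,0,1,0,0,2,0,0,0,0,0,0,0,1,0,0] -> counters[6]=0

Answer: 0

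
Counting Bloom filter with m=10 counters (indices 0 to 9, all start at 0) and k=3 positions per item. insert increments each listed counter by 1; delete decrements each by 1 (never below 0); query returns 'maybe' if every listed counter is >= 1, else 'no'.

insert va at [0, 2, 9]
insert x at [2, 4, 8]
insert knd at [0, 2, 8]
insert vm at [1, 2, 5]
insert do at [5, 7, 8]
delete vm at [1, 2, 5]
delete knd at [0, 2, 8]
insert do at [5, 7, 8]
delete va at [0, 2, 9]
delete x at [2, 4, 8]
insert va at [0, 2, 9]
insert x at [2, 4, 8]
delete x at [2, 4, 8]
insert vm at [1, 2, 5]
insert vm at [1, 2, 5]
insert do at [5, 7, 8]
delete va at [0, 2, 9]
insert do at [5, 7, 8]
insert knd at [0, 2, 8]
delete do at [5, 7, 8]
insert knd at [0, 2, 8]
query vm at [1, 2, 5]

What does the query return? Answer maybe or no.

Answer: maybe

Derivation:
Step 1: insert va at [0, 2, 9] -> counters=[1,0,1,0,0,0,0,0,0,1]
Step 2: insert x at [2, 4, 8] -> counters=[1,0,2,0,1,0,0,0,1,1]
Step 3: insert knd at [0, 2, 8] -> counters=[2,0,3,0,1,0,0,0,2,1]
Step 4: insert vm at [1, 2, 5] -> counters=[2,1,4,0,1,1,0,0,2,1]
Step 5: insert do at [5, 7, 8] -> counters=[2,1,4,0,1,2,0,1,3,1]
Step 6: delete vm at [1, 2, 5] -> counters=[2,0,3,0,1,1,0,1,3,1]
Step 7: delete knd at [0, 2, 8] -> counters=[1,0,2,0,1,1,0,1,2,1]
Step 8: insert do at [5, 7, 8] -> counters=[1,0,2,0,1,2,0,2,3,1]
Step 9: delete va at [0, 2, 9] -> counters=[0,0,1,0,1,2,0,2,3,0]
Step 10: delete x at [2, 4, 8] -> counters=[0,0,0,0,0,2,0,2,2,0]
Step 11: insert va at [0, 2, 9] -> counters=[1,0,1,0,0,2,0,2,2,1]
Step 12: insert x at [2, 4, 8] -> counters=[1,0,2,0,1,2,0,2,3,1]
Step 13: delete x at [2, 4, 8] -> counters=[1,0,1,0,0,2,0,2,2,1]
Step 14: insert vm at [1, 2, 5] -> counters=[1,1,2,0,0,3,0,2,2,1]
Step 15: insert vm at [1, 2, 5] -> counters=[1,2,3,0,0,4,0,2,2,1]
Step 16: insert do at [5, 7, 8] -> counters=[1,2,3,0,0,5,0,3,3,1]
Step 17: delete va at [0, 2, 9] -> counters=[0,2,2,0,0,5,0,3,3,0]
Step 18: insert do at [5, 7, 8] -> counters=[0,2,2,0,0,6,0,4,4,0]
Step 19: insert knd at [0, 2, 8] -> counters=[1,2,3,0,0,6,0,4,5,0]
Step 20: delete do at [5, 7, 8] -> counters=[1,2,3,0,0,5,0,3,4,0]
Step 21: insert knd at [0, 2, 8] -> counters=[2,2,4,0,0,5,0,3,5,0]
Query vm: check counters[1]=2 counters[2]=4 counters[5]=5 -> maybe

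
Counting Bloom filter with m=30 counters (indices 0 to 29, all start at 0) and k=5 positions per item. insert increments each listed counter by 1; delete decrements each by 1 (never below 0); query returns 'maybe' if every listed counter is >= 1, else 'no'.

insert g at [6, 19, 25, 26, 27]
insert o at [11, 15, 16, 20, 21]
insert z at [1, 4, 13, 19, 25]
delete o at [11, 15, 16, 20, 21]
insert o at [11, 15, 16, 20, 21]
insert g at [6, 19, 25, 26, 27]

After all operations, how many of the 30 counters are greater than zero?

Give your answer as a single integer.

Step 1: insert g at [6, 19, 25, 26, 27] -> counters=[0,0,0,0,0,0,1,0,0,0,0,0,0,0,0,0,0,0,0,1,0,0,0,0,0,1,1,1,0,0]
Step 2: insert o at [11, 15, 16, 20, 21] -> counters=[0,0,0,0,0,0,1,0,0,0,0,1,0,0,0,1,1,0,0,1,1,1,0,0,0,1,1,1,0,0]
Step 3: insert z at [1, 4, 13, 19, 25] -> counters=[0,1,0,0,1,0,1,0,0,0,0,1,0,1,0,1,1,0,0,2,1,1,0,0,0,2,1,1,0,0]
Step 4: delete o at [11, 15, 16, 20, 21] -> counters=[0,1,0,0,1,0,1,0,0,0,0,0,0,1,0,0,0,0,0,2,0,0,0,0,0,2,1,1,0,0]
Step 5: insert o at [11, 15, 16, 20, 21] -> counters=[0,1,0,0,1,0,1,0,0,0,0,1,0,1,0,1,1,0,0,2,1,1,0,0,0,2,1,1,0,0]
Step 6: insert g at [6, 19, 25, 26, 27] -> counters=[0,1,0,0,1,0,2,0,0,0,0,1,0,1,0,1,1,0,0,3,1,1,0,0,0,3,2,2,0,0]
Final counters=[0,1,0,0,1,0,2,0,0,0,0,1,0,1,0,1,1,0,0,3,1,1,0,0,0,3,2,2,0,0] -> 13 nonzero

Answer: 13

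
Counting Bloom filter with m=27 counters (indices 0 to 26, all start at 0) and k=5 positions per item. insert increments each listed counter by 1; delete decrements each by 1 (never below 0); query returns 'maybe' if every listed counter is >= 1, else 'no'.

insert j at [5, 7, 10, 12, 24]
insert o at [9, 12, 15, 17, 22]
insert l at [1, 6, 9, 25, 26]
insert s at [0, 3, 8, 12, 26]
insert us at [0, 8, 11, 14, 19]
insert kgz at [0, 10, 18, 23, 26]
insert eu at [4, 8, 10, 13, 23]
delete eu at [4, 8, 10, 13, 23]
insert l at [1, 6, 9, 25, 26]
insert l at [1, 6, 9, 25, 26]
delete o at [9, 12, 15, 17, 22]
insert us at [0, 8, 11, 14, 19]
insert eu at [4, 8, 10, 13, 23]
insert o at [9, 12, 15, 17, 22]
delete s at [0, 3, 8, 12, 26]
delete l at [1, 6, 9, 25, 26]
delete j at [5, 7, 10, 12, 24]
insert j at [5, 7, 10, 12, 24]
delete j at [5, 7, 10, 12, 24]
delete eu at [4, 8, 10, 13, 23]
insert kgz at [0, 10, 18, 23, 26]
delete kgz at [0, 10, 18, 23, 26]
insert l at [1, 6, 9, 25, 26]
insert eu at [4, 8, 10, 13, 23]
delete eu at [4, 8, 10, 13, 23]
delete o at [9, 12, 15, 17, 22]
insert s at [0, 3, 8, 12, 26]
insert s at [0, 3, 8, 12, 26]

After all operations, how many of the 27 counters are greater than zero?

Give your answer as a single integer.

Answer: 15

Derivation:
Step 1: insert j at [5, 7, 10, 12, 24] -> counters=[0,0,0,0,0,1,0,1,0,0,1,0,1,0,0,0,0,0,0,0,0,0,0,0,1,0,0]
Step 2: insert o at [9, 12, 15, 17, 22] -> counters=[0,0,0,0,0,1,0,1,0,1,1,0,2,0,0,1,0,1,0,0,0,0,1,0,1,0,0]
Step 3: insert l at [1, 6, 9, 25, 26] -> counters=[0,1,0,0,0,1,1,1,0,2,1,0,2,0,0,1,0,1,0,0,0,0,1,0,1,1,1]
Step 4: insert s at [0, 3, 8, 12, 26] -> counters=[1,1,0,1,0,1,1,1,1,2,1,0,3,0,0,1,0,1,0,0,0,0,1,0,1,1,2]
Step 5: insert us at [0, 8, 11, 14, 19] -> counters=[2,1,0,1,0,1,1,1,2,2,1,1,3,0,1,1,0,1,0,1,0,0,1,0,1,1,2]
Step 6: insert kgz at [0, 10, 18, 23, 26] -> counters=[3,1,0,1,0,1,1,1,2,2,2,1,3,0,1,1,0,1,1,1,0,0,1,1,1,1,3]
Step 7: insert eu at [4, 8, 10, 13, 23] -> counters=[3,1,0,1,1,1,1,1,3,2,3,1,3,1,1,1,0,1,1,1,0,0,1,2,1,1,3]
Step 8: delete eu at [4, 8, 10, 13, 23] -> counters=[3,1,0,1,0,1,1,1,2,2,2,1,3,0,1,1,0,1,1,1,0,0,1,1,1,1,3]
Step 9: insert l at [1, 6, 9, 25, 26] -> counters=[3,2,0,1,0,1,2,1,2,3,2,1,3,0,1,1,0,1,1,1,0,0,1,1,1,2,4]
Step 10: insert l at [1, 6, 9, 25, 26] -> counters=[3,3,0,1,0,1,3,1,2,4,2,1,3,0,1,1,0,1,1,1,0,0,1,1,1,3,5]
Step 11: delete o at [9, 12, 15, 17, 22] -> counters=[3,3,0,1,0,1,3,1,2,3,2,1,2,0,1,0,0,0,1,1,0,0,0,1,1,3,5]
Step 12: insert us at [0, 8, 11, 14, 19] -> counters=[4,3,0,1,0,1,3,1,3,3,2,2,2,0,2,0,0,0,1,2,0,0,0,1,1,3,5]
Step 13: insert eu at [4, 8, 10, 13, 23] -> counters=[4,3,0,1,1,1,3,1,4,3,3,2,2,1,2,0,0,0,1,2,0,0,0,2,1,3,5]
Step 14: insert o at [9, 12, 15, 17, 22] -> counters=[4,3,0,1,1,1,3,1,4,4,3,2,3,1,2,1,0,1,1,2,0,0,1,2,1,3,5]
Step 15: delete s at [0, 3, 8, 12, 26] -> counters=[3,3,0,0,1,1,3,1,3,4,3,2,2,1,2,1,0,1,1,2,0,0,1,2,1,3,4]
Step 16: delete l at [1, 6, 9, 25, 26] -> counters=[3,2,0,0,1,1,2,1,3,3,3,2,2,1,2,1,0,1,1,2,0,0,1,2,1,2,3]
Step 17: delete j at [5, 7, 10, 12, 24] -> counters=[3,2,0,0,1,0,2,0,3,3,2,2,1,1,2,1,0,1,1,2,0,0,1,2,0,2,3]
Step 18: insert j at [5, 7, 10, 12, 24] -> counters=[3,2,0,0,1,1,2,1,3,3,3,2,2,1,2,1,0,1,1,2,0,0,1,2,1,2,3]
Step 19: delete j at [5, 7, 10, 12, 24] -> counters=[3,2,0,0,1,0,2,0,3,3,2,2,1,1,2,1,0,1,1,2,0,0,1,2,0,2,3]
Step 20: delete eu at [4, 8, 10, 13, 23] -> counters=[3,2,0,0,0,0,2,0,2,3,1,2,1,0,2,1,0,1,1,2,0,0,1,1,0,2,3]
Step 21: insert kgz at [0, 10, 18, 23, 26] -> counters=[4,2,0,0,0,0,2,0,2,3,2,2,1,0,2,1,0,1,2,2,0,0,1,2,0,2,4]
Step 22: delete kgz at [0, 10, 18, 23, 26] -> counters=[3,2,0,0,0,0,2,0,2,3,1,2,1,0,2,1,0,1,1,2,0,0,1,1,0,2,3]
Step 23: insert l at [1, 6, 9, 25, 26] -> counters=[3,3,0,0,0,0,3,0,2,4,1,2,1,0,2,1,0,1,1,2,0,0,1,1,0,3,4]
Step 24: insert eu at [4, 8, 10, 13, 23] -> counters=[3,3,0,0,1,0,3,0,3,4,2,2,1,1,2,1,0,1,1,2,0,0,1,2,0,3,4]
Step 25: delete eu at [4, 8, 10, 13, 23] -> counters=[3,3,0,0,0,0,3,0,2,4,1,2,1,0,2,1,0,1,1,2,0,0,1,1,0,3,4]
Step 26: delete o at [9, 12, 15, 17, 22] -> counters=[3,3,0,0,0,0,3,0,2,3,1,2,0,0,2,0,0,0,1,2,0,0,0,1,0,3,4]
Step 27: insert s at [0, 3, 8, 12, 26] -> counters=[4,3,0,1,0,0,3,0,3,3,1,2,1,0,2,0,0,0,1,2,0,0,0,1,0,3,5]
Step 28: insert s at [0, 3, 8, 12, 26] -> counters=[5,3,0,2,0,0,3,0,4,3,1,2,2,0,2,0,0,0,1,2,0,0,0,1,0,3,6]
Final counters=[5,3,0,2,0,0,3,0,4,3,1,2,2,0,2,0,0,0,1,2,0,0,0,1,0,3,6] -> 15 nonzero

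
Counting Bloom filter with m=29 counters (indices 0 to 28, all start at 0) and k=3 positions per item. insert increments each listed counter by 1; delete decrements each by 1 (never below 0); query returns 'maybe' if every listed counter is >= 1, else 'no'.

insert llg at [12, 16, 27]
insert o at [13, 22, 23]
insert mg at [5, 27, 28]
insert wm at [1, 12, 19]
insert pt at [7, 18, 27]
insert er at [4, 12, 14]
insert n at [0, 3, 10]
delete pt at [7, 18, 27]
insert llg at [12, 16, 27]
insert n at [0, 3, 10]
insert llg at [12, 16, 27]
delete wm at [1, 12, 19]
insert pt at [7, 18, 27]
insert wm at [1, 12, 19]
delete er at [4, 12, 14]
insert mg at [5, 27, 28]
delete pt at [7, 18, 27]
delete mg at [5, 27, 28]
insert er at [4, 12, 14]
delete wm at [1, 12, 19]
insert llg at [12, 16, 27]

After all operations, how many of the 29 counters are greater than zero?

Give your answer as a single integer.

Answer: 13

Derivation:
Step 1: insert llg at [12, 16, 27] -> counters=[0,0,0,0,0,0,0,0,0,0,0,0,1,0,0,0,1,0,0,0,0,0,0,0,0,0,0,1,0]
Step 2: insert o at [13, 22, 23] -> counters=[0,0,0,0,0,0,0,0,0,0,0,0,1,1,0,0,1,0,0,0,0,0,1,1,0,0,0,1,0]
Step 3: insert mg at [5, 27, 28] -> counters=[0,0,0,0,0,1,0,0,0,0,0,0,1,1,0,0,1,0,0,0,0,0,1,1,0,0,0,2,1]
Step 4: insert wm at [1, 12, 19] -> counters=[0,1,0,0,0,1,0,0,0,0,0,0,2,1,0,0,1,0,0,1,0,0,1,1,0,0,0,2,1]
Step 5: insert pt at [7, 18, 27] -> counters=[0,1,0,0,0,1,0,1,0,0,0,0,2,1,0,0,1,0,1,1,0,0,1,1,0,0,0,3,1]
Step 6: insert er at [4, 12, 14] -> counters=[0,1,0,0,1,1,0,1,0,0,0,0,3,1,1,0,1,0,1,1,0,0,1,1,0,0,0,3,1]
Step 7: insert n at [0, 3, 10] -> counters=[1,1,0,1,1,1,0,1,0,0,1,0,3,1,1,0,1,0,1,1,0,0,1,1,0,0,0,3,1]
Step 8: delete pt at [7, 18, 27] -> counters=[1,1,0,1,1,1,0,0,0,0,1,0,3,1,1,0,1,0,0,1,0,0,1,1,0,0,0,2,1]
Step 9: insert llg at [12, 16, 27] -> counters=[1,1,0,1,1,1,0,0,0,0,1,0,4,1,1,0,2,0,0,1,0,0,1,1,0,0,0,3,1]
Step 10: insert n at [0, 3, 10] -> counters=[2,1,0,2,1,1,0,0,0,0,2,0,4,1,1,0,2,0,0,1,0,0,1,1,0,0,0,3,1]
Step 11: insert llg at [12, 16, 27] -> counters=[2,1,0,2,1,1,0,0,0,0,2,0,5,1,1,0,3,0,0,1,0,0,1,1,0,0,0,4,1]
Step 12: delete wm at [1, 12, 19] -> counters=[2,0,0,2,1,1,0,0,0,0,2,0,4,1,1,0,3,0,0,0,0,0,1,1,0,0,0,4,1]
Step 13: insert pt at [7, 18, 27] -> counters=[2,0,0,2,1,1,0,1,0,0,2,0,4,1,1,0,3,0,1,0,0,0,1,1,0,0,0,5,1]
Step 14: insert wm at [1, 12, 19] -> counters=[2,1,0,2,1,1,0,1,0,0,2,0,5,1,1,0,3,0,1,1,0,0,1,1,0,0,0,5,1]
Step 15: delete er at [4, 12, 14] -> counters=[2,1,0,2,0,1,0,1,0,0,2,0,4,1,0,0,3,0,1,1,0,0,1,1,0,0,0,5,1]
Step 16: insert mg at [5, 27, 28] -> counters=[2,1,0,2,0,2,0,1,0,0,2,0,4,1,0,0,3,0,1,1,0,0,1,1,0,0,0,6,2]
Step 17: delete pt at [7, 18, 27] -> counters=[2,1,0,2,0,2,0,0,0,0,2,0,4,1,0,0,3,0,0,1,0,0,1,1,0,0,0,5,2]
Step 18: delete mg at [5, 27, 28] -> counters=[2,1,0,2,0,1,0,0,0,0,2,0,4,1,0,0,3,0,0,1,0,0,1,1,0,0,0,4,1]
Step 19: insert er at [4, 12, 14] -> counters=[2,1,0,2,1,1,0,0,0,0,2,0,5,1,1,0,3,0,0,1,0,0,1,1,0,0,0,4,1]
Step 20: delete wm at [1, 12, 19] -> counters=[2,0,0,2,1,1,0,0,0,0,2,0,4,1,1,0,3,0,0,0,0,0,1,1,0,0,0,4,1]
Step 21: insert llg at [12, 16, 27] -> counters=[2,0,0,2,1,1,0,0,0,0,2,0,5,1,1,0,4,0,0,0,0,0,1,1,0,0,0,5,1]
Final counters=[2,0,0,2,1,1,0,0,0,0,2,0,5,1,1,0,4,0,0,0,0,0,1,1,0,0,0,5,1] -> 13 nonzero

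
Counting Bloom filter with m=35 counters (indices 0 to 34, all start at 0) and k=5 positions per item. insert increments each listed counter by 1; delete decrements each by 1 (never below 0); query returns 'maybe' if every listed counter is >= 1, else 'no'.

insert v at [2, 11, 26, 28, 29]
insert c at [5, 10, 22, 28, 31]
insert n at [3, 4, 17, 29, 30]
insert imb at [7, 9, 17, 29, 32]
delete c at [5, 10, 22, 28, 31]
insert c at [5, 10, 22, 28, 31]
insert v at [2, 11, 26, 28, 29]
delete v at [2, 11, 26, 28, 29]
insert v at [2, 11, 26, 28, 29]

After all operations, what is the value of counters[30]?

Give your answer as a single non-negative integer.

Answer: 1

Derivation:
Step 1: insert v at [2, 11, 26, 28, 29] -> counters=[0,0,1,0,0,0,0,0,0,0,0,1,0,0,0,0,0,0,0,0,0,0,0,0,0,0,1,0,1,1,0,0,0,0,0]
Step 2: insert c at [5, 10, 22, 28, 31] -> counters=[0,0,1,0,0,1,0,0,0,0,1,1,0,0,0,0,0,0,0,0,0,0,1,0,0,0,1,0,2,1,0,1,0,0,0]
Step 3: insert n at [3, 4, 17, 29, 30] -> counters=[0,0,1,1,1,1,0,0,0,0,1,1,0,0,0,0,0,1,0,0,0,0,1,0,0,0,1,0,2,2,1,1,0,0,0]
Step 4: insert imb at [7, 9, 17, 29, 32] -> counters=[0,0,1,1,1,1,0,1,0,1,1,1,0,0,0,0,0,2,0,0,0,0,1,0,0,0,1,0,2,3,1,1,1,0,0]
Step 5: delete c at [5, 10, 22, 28, 31] -> counters=[0,0,1,1,1,0,0,1,0,1,0,1,0,0,0,0,0,2,0,0,0,0,0,0,0,0,1,0,1,3,1,0,1,0,0]
Step 6: insert c at [5, 10, 22, 28, 31] -> counters=[0,0,1,1,1,1,0,1,0,1,1,1,0,0,0,0,0,2,0,0,0,0,1,0,0,0,1,0,2,3,1,1,1,0,0]
Step 7: insert v at [2, 11, 26, 28, 29] -> counters=[0,0,2,1,1,1,0,1,0,1,1,2,0,0,0,0,0,2,0,0,0,0,1,0,0,0,2,0,3,4,1,1,1,0,0]
Step 8: delete v at [2, 11, 26, 28, 29] -> counters=[0,0,1,1,1,1,0,1,0,1,1,1,0,0,0,0,0,2,0,0,0,0,1,0,0,0,1,0,2,3,1,1,1,0,0]
Step 9: insert v at [2, 11, 26, 28, 29] -> counters=[0,0,2,1,1,1,0,1,0,1,1,2,0,0,0,0,0,2,0,0,0,0,1,0,0,0,2,0,3,4,1,1,1,0,0]
Final counters=[0,0,2,1,1,1,0,1,0,1,1,2,0,0,0,0,0,2,0,0,0,0,1,0,0,0,2,0,3,4,1,1,1,0,0] -> counters[30]=1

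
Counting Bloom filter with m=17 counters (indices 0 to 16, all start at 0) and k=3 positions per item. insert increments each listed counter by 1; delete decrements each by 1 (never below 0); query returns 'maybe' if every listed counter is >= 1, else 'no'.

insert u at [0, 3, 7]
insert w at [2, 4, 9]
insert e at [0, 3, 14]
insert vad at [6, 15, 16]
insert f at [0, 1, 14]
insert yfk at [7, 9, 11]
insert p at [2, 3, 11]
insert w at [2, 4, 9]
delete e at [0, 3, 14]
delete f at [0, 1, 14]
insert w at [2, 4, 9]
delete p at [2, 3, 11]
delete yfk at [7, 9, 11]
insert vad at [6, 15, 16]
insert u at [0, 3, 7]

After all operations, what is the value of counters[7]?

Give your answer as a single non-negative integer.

Answer: 2

Derivation:
Step 1: insert u at [0, 3, 7] -> counters=[1,0,0,1,0,0,0,1,0,0,0,0,0,0,0,0,0]
Step 2: insert w at [2, 4, 9] -> counters=[1,0,1,1,1,0,0,1,0,1,0,0,0,0,0,0,0]
Step 3: insert e at [0, 3, 14] -> counters=[2,0,1,2,1,0,0,1,0,1,0,0,0,0,1,0,0]
Step 4: insert vad at [6, 15, 16] -> counters=[2,0,1,2,1,0,1,1,0,1,0,0,0,0,1,1,1]
Step 5: insert f at [0, 1, 14] -> counters=[3,1,1,2,1,0,1,1,0,1,0,0,0,0,2,1,1]
Step 6: insert yfk at [7, 9, 11] -> counters=[3,1,1,2,1,0,1,2,0,2,0,1,0,0,2,1,1]
Step 7: insert p at [2, 3, 11] -> counters=[3,1,2,3,1,0,1,2,0,2,0,2,0,0,2,1,1]
Step 8: insert w at [2, 4, 9] -> counters=[3,1,3,3,2,0,1,2,0,3,0,2,0,0,2,1,1]
Step 9: delete e at [0, 3, 14] -> counters=[2,1,3,2,2,0,1,2,0,3,0,2,0,0,1,1,1]
Step 10: delete f at [0, 1, 14] -> counters=[1,0,3,2,2,0,1,2,0,3,0,2,0,0,0,1,1]
Step 11: insert w at [2, 4, 9] -> counters=[1,0,4,2,3,0,1,2,0,4,0,2,0,0,0,1,1]
Step 12: delete p at [2, 3, 11] -> counters=[1,0,3,1,3,0,1,2,0,4,0,1,0,0,0,1,1]
Step 13: delete yfk at [7, 9, 11] -> counters=[1,0,3,1,3,0,1,1,0,3,0,0,0,0,0,1,1]
Step 14: insert vad at [6, 15, 16] -> counters=[1,0,3,1,3,0,2,1,0,3,0,0,0,0,0,2,2]
Step 15: insert u at [0, 3, 7] -> counters=[2,0,3,2,3,0,2,2,0,3,0,0,0,0,0,2,2]
Final counters=[2,0,3,2,3,0,2,2,0,3,0,0,0,0,0,2,2] -> counters[7]=2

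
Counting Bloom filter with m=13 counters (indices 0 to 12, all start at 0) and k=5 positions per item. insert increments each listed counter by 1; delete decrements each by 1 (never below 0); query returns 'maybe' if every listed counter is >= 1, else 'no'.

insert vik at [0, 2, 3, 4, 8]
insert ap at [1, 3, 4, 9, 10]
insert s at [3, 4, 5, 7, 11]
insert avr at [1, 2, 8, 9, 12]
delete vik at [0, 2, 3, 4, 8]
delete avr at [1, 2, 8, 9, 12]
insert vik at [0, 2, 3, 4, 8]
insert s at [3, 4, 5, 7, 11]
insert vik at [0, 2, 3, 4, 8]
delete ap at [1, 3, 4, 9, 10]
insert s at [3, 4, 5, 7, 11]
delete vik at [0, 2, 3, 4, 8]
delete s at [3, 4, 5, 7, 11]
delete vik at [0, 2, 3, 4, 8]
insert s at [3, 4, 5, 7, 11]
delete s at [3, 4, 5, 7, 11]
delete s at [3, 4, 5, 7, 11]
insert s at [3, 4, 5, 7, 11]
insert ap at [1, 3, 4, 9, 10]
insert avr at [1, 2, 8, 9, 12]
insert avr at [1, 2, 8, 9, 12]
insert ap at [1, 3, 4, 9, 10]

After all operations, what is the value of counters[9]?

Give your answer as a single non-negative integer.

Answer: 4

Derivation:
Step 1: insert vik at [0, 2, 3, 4, 8] -> counters=[1,0,1,1,1,0,0,0,1,0,0,0,0]
Step 2: insert ap at [1, 3, 4, 9, 10] -> counters=[1,1,1,2,2,0,0,0,1,1,1,0,0]
Step 3: insert s at [3, 4, 5, 7, 11] -> counters=[1,1,1,3,3,1,0,1,1,1,1,1,0]
Step 4: insert avr at [1, 2, 8, 9, 12] -> counters=[1,2,2,3,3,1,0,1,2,2,1,1,1]
Step 5: delete vik at [0, 2, 3, 4, 8] -> counters=[0,2,1,2,2,1,0,1,1,2,1,1,1]
Step 6: delete avr at [1, 2, 8, 9, 12] -> counters=[0,1,0,2,2,1,0,1,0,1,1,1,0]
Step 7: insert vik at [0, 2, 3, 4, 8] -> counters=[1,1,1,3,3,1,0,1,1,1,1,1,0]
Step 8: insert s at [3, 4, 5, 7, 11] -> counters=[1,1,1,4,4,2,0,2,1,1,1,2,0]
Step 9: insert vik at [0, 2, 3, 4, 8] -> counters=[2,1,2,5,5,2,0,2,2,1,1,2,0]
Step 10: delete ap at [1, 3, 4, 9, 10] -> counters=[2,0,2,4,4,2,0,2,2,0,0,2,0]
Step 11: insert s at [3, 4, 5, 7, 11] -> counters=[2,0,2,5,5,3,0,3,2,0,0,3,0]
Step 12: delete vik at [0, 2, 3, 4, 8] -> counters=[1,0,1,4,4,3,0,3,1,0,0,3,0]
Step 13: delete s at [3, 4, 5, 7, 11] -> counters=[1,0,1,3,3,2,0,2,1,0,0,2,0]
Step 14: delete vik at [0, 2, 3, 4, 8] -> counters=[0,0,0,2,2,2,0,2,0,0,0,2,0]
Step 15: insert s at [3, 4, 5, 7, 11] -> counters=[0,0,0,3,3,3,0,3,0,0,0,3,0]
Step 16: delete s at [3, 4, 5, 7, 11] -> counters=[0,0,0,2,2,2,0,2,0,0,0,2,0]
Step 17: delete s at [3, 4, 5, 7, 11] -> counters=[0,0,0,1,1,1,0,1,0,0,0,1,0]
Step 18: insert s at [3, 4, 5, 7, 11] -> counters=[0,0,0,2,2,2,0,2,0,0,0,2,0]
Step 19: insert ap at [1, 3, 4, 9, 10] -> counters=[0,1,0,3,3,2,0,2,0,1,1,2,0]
Step 20: insert avr at [1, 2, 8, 9, 12] -> counters=[0,2,1,3,3,2,0,2,1,2,1,2,1]
Step 21: insert avr at [1, 2, 8, 9, 12] -> counters=[0,3,2,3,3,2,0,2,2,3,1,2,2]
Step 22: insert ap at [1, 3, 4, 9, 10] -> counters=[0,4,2,4,4,2,0,2,2,4,2,2,2]
Final counters=[0,4,2,4,4,2,0,2,2,4,2,2,2] -> counters[9]=4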